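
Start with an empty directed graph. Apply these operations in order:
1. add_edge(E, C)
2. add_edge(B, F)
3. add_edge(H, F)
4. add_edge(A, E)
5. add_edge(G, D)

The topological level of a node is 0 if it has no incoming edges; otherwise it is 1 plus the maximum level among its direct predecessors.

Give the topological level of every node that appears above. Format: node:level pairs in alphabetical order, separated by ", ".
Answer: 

Op 1: add_edge(E, C). Edges now: 1
Op 2: add_edge(B, F). Edges now: 2
Op 3: add_edge(H, F). Edges now: 3
Op 4: add_edge(A, E). Edges now: 4
Op 5: add_edge(G, D). Edges now: 5
Compute levels (Kahn BFS):
  sources (in-degree 0): A, B, G, H
  process A: level=0
    A->E: in-degree(E)=0, level(E)=1, enqueue
  process B: level=0
    B->F: in-degree(F)=1, level(F)>=1
  process G: level=0
    G->D: in-degree(D)=0, level(D)=1, enqueue
  process H: level=0
    H->F: in-degree(F)=0, level(F)=1, enqueue
  process E: level=1
    E->C: in-degree(C)=0, level(C)=2, enqueue
  process D: level=1
  process F: level=1
  process C: level=2
All levels: A:0, B:0, C:2, D:1, E:1, F:1, G:0, H:0

Answer: A:0, B:0, C:2, D:1, E:1, F:1, G:0, H:0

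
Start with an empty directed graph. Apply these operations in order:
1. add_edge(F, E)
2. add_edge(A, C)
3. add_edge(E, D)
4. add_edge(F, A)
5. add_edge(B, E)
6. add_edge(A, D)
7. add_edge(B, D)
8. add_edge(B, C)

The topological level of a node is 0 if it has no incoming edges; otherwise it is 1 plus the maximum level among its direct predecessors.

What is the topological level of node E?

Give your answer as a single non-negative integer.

Answer: 1

Derivation:
Op 1: add_edge(F, E). Edges now: 1
Op 2: add_edge(A, C). Edges now: 2
Op 3: add_edge(E, D). Edges now: 3
Op 4: add_edge(F, A). Edges now: 4
Op 5: add_edge(B, E). Edges now: 5
Op 6: add_edge(A, D). Edges now: 6
Op 7: add_edge(B, D). Edges now: 7
Op 8: add_edge(B, C). Edges now: 8
Compute levels (Kahn BFS):
  sources (in-degree 0): B, F
  process B: level=0
    B->C: in-degree(C)=1, level(C)>=1
    B->D: in-degree(D)=2, level(D)>=1
    B->E: in-degree(E)=1, level(E)>=1
  process F: level=0
    F->A: in-degree(A)=0, level(A)=1, enqueue
    F->E: in-degree(E)=0, level(E)=1, enqueue
  process A: level=1
    A->C: in-degree(C)=0, level(C)=2, enqueue
    A->D: in-degree(D)=1, level(D)>=2
  process E: level=1
    E->D: in-degree(D)=0, level(D)=2, enqueue
  process C: level=2
  process D: level=2
All levels: A:1, B:0, C:2, D:2, E:1, F:0
level(E) = 1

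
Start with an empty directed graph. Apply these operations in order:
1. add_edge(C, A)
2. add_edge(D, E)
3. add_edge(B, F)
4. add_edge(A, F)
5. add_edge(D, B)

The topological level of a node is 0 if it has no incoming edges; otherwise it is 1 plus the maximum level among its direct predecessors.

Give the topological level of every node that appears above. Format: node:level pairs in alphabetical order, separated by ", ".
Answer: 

Answer: A:1, B:1, C:0, D:0, E:1, F:2

Derivation:
Op 1: add_edge(C, A). Edges now: 1
Op 2: add_edge(D, E). Edges now: 2
Op 3: add_edge(B, F). Edges now: 3
Op 4: add_edge(A, F). Edges now: 4
Op 5: add_edge(D, B). Edges now: 5
Compute levels (Kahn BFS):
  sources (in-degree 0): C, D
  process C: level=0
    C->A: in-degree(A)=0, level(A)=1, enqueue
  process D: level=0
    D->B: in-degree(B)=0, level(B)=1, enqueue
    D->E: in-degree(E)=0, level(E)=1, enqueue
  process A: level=1
    A->F: in-degree(F)=1, level(F)>=2
  process B: level=1
    B->F: in-degree(F)=0, level(F)=2, enqueue
  process E: level=1
  process F: level=2
All levels: A:1, B:1, C:0, D:0, E:1, F:2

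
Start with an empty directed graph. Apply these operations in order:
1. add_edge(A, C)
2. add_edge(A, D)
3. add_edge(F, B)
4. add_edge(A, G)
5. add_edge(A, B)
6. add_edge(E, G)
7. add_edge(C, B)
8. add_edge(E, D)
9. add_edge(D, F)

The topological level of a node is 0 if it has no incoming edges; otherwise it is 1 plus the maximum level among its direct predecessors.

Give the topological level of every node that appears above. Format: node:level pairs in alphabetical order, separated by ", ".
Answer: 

Answer: A:0, B:3, C:1, D:1, E:0, F:2, G:1

Derivation:
Op 1: add_edge(A, C). Edges now: 1
Op 2: add_edge(A, D). Edges now: 2
Op 3: add_edge(F, B). Edges now: 3
Op 4: add_edge(A, G). Edges now: 4
Op 5: add_edge(A, B). Edges now: 5
Op 6: add_edge(E, G). Edges now: 6
Op 7: add_edge(C, B). Edges now: 7
Op 8: add_edge(E, D). Edges now: 8
Op 9: add_edge(D, F). Edges now: 9
Compute levels (Kahn BFS):
  sources (in-degree 0): A, E
  process A: level=0
    A->B: in-degree(B)=2, level(B)>=1
    A->C: in-degree(C)=0, level(C)=1, enqueue
    A->D: in-degree(D)=1, level(D)>=1
    A->G: in-degree(G)=1, level(G)>=1
  process E: level=0
    E->D: in-degree(D)=0, level(D)=1, enqueue
    E->G: in-degree(G)=0, level(G)=1, enqueue
  process C: level=1
    C->B: in-degree(B)=1, level(B)>=2
  process D: level=1
    D->F: in-degree(F)=0, level(F)=2, enqueue
  process G: level=1
  process F: level=2
    F->B: in-degree(B)=0, level(B)=3, enqueue
  process B: level=3
All levels: A:0, B:3, C:1, D:1, E:0, F:2, G:1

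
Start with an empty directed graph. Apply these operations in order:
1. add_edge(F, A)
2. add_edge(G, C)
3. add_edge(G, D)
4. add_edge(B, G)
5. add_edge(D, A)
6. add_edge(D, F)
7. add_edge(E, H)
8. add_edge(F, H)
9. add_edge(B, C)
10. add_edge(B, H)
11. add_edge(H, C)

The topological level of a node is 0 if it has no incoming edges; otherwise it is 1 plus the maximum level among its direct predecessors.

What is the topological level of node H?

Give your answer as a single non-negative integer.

Op 1: add_edge(F, A). Edges now: 1
Op 2: add_edge(G, C). Edges now: 2
Op 3: add_edge(G, D). Edges now: 3
Op 4: add_edge(B, G). Edges now: 4
Op 5: add_edge(D, A). Edges now: 5
Op 6: add_edge(D, F). Edges now: 6
Op 7: add_edge(E, H). Edges now: 7
Op 8: add_edge(F, H). Edges now: 8
Op 9: add_edge(B, C). Edges now: 9
Op 10: add_edge(B, H). Edges now: 10
Op 11: add_edge(H, C). Edges now: 11
Compute levels (Kahn BFS):
  sources (in-degree 0): B, E
  process B: level=0
    B->C: in-degree(C)=2, level(C)>=1
    B->G: in-degree(G)=0, level(G)=1, enqueue
    B->H: in-degree(H)=2, level(H)>=1
  process E: level=0
    E->H: in-degree(H)=1, level(H)>=1
  process G: level=1
    G->C: in-degree(C)=1, level(C)>=2
    G->D: in-degree(D)=0, level(D)=2, enqueue
  process D: level=2
    D->A: in-degree(A)=1, level(A)>=3
    D->F: in-degree(F)=0, level(F)=3, enqueue
  process F: level=3
    F->A: in-degree(A)=0, level(A)=4, enqueue
    F->H: in-degree(H)=0, level(H)=4, enqueue
  process A: level=4
  process H: level=4
    H->C: in-degree(C)=0, level(C)=5, enqueue
  process C: level=5
All levels: A:4, B:0, C:5, D:2, E:0, F:3, G:1, H:4
level(H) = 4

Answer: 4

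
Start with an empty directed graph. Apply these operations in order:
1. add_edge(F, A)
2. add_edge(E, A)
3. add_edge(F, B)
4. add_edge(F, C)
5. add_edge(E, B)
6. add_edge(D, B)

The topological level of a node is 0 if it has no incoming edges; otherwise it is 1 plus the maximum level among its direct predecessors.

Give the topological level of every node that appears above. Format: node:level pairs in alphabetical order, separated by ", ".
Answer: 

Op 1: add_edge(F, A). Edges now: 1
Op 2: add_edge(E, A). Edges now: 2
Op 3: add_edge(F, B). Edges now: 3
Op 4: add_edge(F, C). Edges now: 4
Op 5: add_edge(E, B). Edges now: 5
Op 6: add_edge(D, B). Edges now: 6
Compute levels (Kahn BFS):
  sources (in-degree 0): D, E, F
  process D: level=0
    D->B: in-degree(B)=2, level(B)>=1
  process E: level=0
    E->A: in-degree(A)=1, level(A)>=1
    E->B: in-degree(B)=1, level(B)>=1
  process F: level=0
    F->A: in-degree(A)=0, level(A)=1, enqueue
    F->B: in-degree(B)=0, level(B)=1, enqueue
    F->C: in-degree(C)=0, level(C)=1, enqueue
  process A: level=1
  process B: level=1
  process C: level=1
All levels: A:1, B:1, C:1, D:0, E:0, F:0

Answer: A:1, B:1, C:1, D:0, E:0, F:0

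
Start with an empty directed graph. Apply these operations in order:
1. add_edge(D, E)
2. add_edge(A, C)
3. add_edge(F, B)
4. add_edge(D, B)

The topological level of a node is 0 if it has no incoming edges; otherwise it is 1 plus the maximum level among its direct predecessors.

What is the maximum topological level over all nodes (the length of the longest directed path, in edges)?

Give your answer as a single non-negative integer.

Answer: 1

Derivation:
Op 1: add_edge(D, E). Edges now: 1
Op 2: add_edge(A, C). Edges now: 2
Op 3: add_edge(F, B). Edges now: 3
Op 4: add_edge(D, B). Edges now: 4
Compute levels (Kahn BFS):
  sources (in-degree 0): A, D, F
  process A: level=0
    A->C: in-degree(C)=0, level(C)=1, enqueue
  process D: level=0
    D->B: in-degree(B)=1, level(B)>=1
    D->E: in-degree(E)=0, level(E)=1, enqueue
  process F: level=0
    F->B: in-degree(B)=0, level(B)=1, enqueue
  process C: level=1
  process E: level=1
  process B: level=1
All levels: A:0, B:1, C:1, D:0, E:1, F:0
max level = 1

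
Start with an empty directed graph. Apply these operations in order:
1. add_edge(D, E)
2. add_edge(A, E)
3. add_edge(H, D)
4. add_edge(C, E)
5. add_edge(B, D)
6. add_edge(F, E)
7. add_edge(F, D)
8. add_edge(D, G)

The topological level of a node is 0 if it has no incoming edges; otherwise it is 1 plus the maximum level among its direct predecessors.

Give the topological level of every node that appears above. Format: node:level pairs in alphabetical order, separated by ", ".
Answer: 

Op 1: add_edge(D, E). Edges now: 1
Op 2: add_edge(A, E). Edges now: 2
Op 3: add_edge(H, D). Edges now: 3
Op 4: add_edge(C, E). Edges now: 4
Op 5: add_edge(B, D). Edges now: 5
Op 6: add_edge(F, E). Edges now: 6
Op 7: add_edge(F, D). Edges now: 7
Op 8: add_edge(D, G). Edges now: 8
Compute levels (Kahn BFS):
  sources (in-degree 0): A, B, C, F, H
  process A: level=0
    A->E: in-degree(E)=3, level(E)>=1
  process B: level=0
    B->D: in-degree(D)=2, level(D)>=1
  process C: level=0
    C->E: in-degree(E)=2, level(E)>=1
  process F: level=0
    F->D: in-degree(D)=1, level(D)>=1
    F->E: in-degree(E)=1, level(E)>=1
  process H: level=0
    H->D: in-degree(D)=0, level(D)=1, enqueue
  process D: level=1
    D->E: in-degree(E)=0, level(E)=2, enqueue
    D->G: in-degree(G)=0, level(G)=2, enqueue
  process E: level=2
  process G: level=2
All levels: A:0, B:0, C:0, D:1, E:2, F:0, G:2, H:0

Answer: A:0, B:0, C:0, D:1, E:2, F:0, G:2, H:0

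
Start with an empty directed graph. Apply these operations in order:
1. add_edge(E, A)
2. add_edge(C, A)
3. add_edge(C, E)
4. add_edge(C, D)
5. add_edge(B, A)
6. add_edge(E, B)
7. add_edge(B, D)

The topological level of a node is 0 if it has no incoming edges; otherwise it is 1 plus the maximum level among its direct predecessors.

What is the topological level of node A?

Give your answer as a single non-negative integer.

Answer: 3

Derivation:
Op 1: add_edge(E, A). Edges now: 1
Op 2: add_edge(C, A). Edges now: 2
Op 3: add_edge(C, E). Edges now: 3
Op 4: add_edge(C, D). Edges now: 4
Op 5: add_edge(B, A). Edges now: 5
Op 6: add_edge(E, B). Edges now: 6
Op 7: add_edge(B, D). Edges now: 7
Compute levels (Kahn BFS):
  sources (in-degree 0): C
  process C: level=0
    C->A: in-degree(A)=2, level(A)>=1
    C->D: in-degree(D)=1, level(D)>=1
    C->E: in-degree(E)=0, level(E)=1, enqueue
  process E: level=1
    E->A: in-degree(A)=1, level(A)>=2
    E->B: in-degree(B)=0, level(B)=2, enqueue
  process B: level=2
    B->A: in-degree(A)=0, level(A)=3, enqueue
    B->D: in-degree(D)=0, level(D)=3, enqueue
  process A: level=3
  process D: level=3
All levels: A:3, B:2, C:0, D:3, E:1
level(A) = 3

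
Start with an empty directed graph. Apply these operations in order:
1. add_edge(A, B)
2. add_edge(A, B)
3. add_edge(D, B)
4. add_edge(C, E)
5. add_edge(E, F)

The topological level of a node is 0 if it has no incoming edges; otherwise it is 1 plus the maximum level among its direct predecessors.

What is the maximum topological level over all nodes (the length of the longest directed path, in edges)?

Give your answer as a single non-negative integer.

Op 1: add_edge(A, B). Edges now: 1
Op 2: add_edge(A, B) (duplicate, no change). Edges now: 1
Op 3: add_edge(D, B). Edges now: 2
Op 4: add_edge(C, E). Edges now: 3
Op 5: add_edge(E, F). Edges now: 4
Compute levels (Kahn BFS):
  sources (in-degree 0): A, C, D
  process A: level=0
    A->B: in-degree(B)=1, level(B)>=1
  process C: level=0
    C->E: in-degree(E)=0, level(E)=1, enqueue
  process D: level=0
    D->B: in-degree(B)=0, level(B)=1, enqueue
  process E: level=1
    E->F: in-degree(F)=0, level(F)=2, enqueue
  process B: level=1
  process F: level=2
All levels: A:0, B:1, C:0, D:0, E:1, F:2
max level = 2

Answer: 2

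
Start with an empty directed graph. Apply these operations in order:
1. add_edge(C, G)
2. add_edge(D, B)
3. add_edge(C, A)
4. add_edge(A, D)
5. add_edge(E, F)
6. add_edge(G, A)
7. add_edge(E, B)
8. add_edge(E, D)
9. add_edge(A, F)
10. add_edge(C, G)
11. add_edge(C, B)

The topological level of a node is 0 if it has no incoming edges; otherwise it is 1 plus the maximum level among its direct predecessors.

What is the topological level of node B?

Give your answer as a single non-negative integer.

Op 1: add_edge(C, G). Edges now: 1
Op 2: add_edge(D, B). Edges now: 2
Op 3: add_edge(C, A). Edges now: 3
Op 4: add_edge(A, D). Edges now: 4
Op 5: add_edge(E, F). Edges now: 5
Op 6: add_edge(G, A). Edges now: 6
Op 7: add_edge(E, B). Edges now: 7
Op 8: add_edge(E, D). Edges now: 8
Op 9: add_edge(A, F). Edges now: 9
Op 10: add_edge(C, G) (duplicate, no change). Edges now: 9
Op 11: add_edge(C, B). Edges now: 10
Compute levels (Kahn BFS):
  sources (in-degree 0): C, E
  process C: level=0
    C->A: in-degree(A)=1, level(A)>=1
    C->B: in-degree(B)=2, level(B)>=1
    C->G: in-degree(G)=0, level(G)=1, enqueue
  process E: level=0
    E->B: in-degree(B)=1, level(B)>=1
    E->D: in-degree(D)=1, level(D)>=1
    E->F: in-degree(F)=1, level(F)>=1
  process G: level=1
    G->A: in-degree(A)=0, level(A)=2, enqueue
  process A: level=2
    A->D: in-degree(D)=0, level(D)=3, enqueue
    A->F: in-degree(F)=0, level(F)=3, enqueue
  process D: level=3
    D->B: in-degree(B)=0, level(B)=4, enqueue
  process F: level=3
  process B: level=4
All levels: A:2, B:4, C:0, D:3, E:0, F:3, G:1
level(B) = 4

Answer: 4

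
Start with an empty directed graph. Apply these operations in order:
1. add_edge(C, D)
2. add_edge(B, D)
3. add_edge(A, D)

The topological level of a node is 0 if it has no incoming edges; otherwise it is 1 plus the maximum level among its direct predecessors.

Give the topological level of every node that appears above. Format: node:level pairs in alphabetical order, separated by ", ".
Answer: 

Answer: A:0, B:0, C:0, D:1

Derivation:
Op 1: add_edge(C, D). Edges now: 1
Op 2: add_edge(B, D). Edges now: 2
Op 3: add_edge(A, D). Edges now: 3
Compute levels (Kahn BFS):
  sources (in-degree 0): A, B, C
  process A: level=0
    A->D: in-degree(D)=2, level(D)>=1
  process B: level=0
    B->D: in-degree(D)=1, level(D)>=1
  process C: level=0
    C->D: in-degree(D)=0, level(D)=1, enqueue
  process D: level=1
All levels: A:0, B:0, C:0, D:1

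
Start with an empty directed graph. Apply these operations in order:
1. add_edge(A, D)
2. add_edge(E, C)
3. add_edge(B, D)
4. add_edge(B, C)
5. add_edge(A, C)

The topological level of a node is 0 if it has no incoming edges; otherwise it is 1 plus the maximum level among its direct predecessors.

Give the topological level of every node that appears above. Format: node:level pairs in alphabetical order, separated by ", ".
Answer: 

Answer: A:0, B:0, C:1, D:1, E:0

Derivation:
Op 1: add_edge(A, D). Edges now: 1
Op 2: add_edge(E, C). Edges now: 2
Op 3: add_edge(B, D). Edges now: 3
Op 4: add_edge(B, C). Edges now: 4
Op 5: add_edge(A, C). Edges now: 5
Compute levels (Kahn BFS):
  sources (in-degree 0): A, B, E
  process A: level=0
    A->C: in-degree(C)=2, level(C)>=1
    A->D: in-degree(D)=1, level(D)>=1
  process B: level=0
    B->C: in-degree(C)=1, level(C)>=1
    B->D: in-degree(D)=0, level(D)=1, enqueue
  process E: level=0
    E->C: in-degree(C)=0, level(C)=1, enqueue
  process D: level=1
  process C: level=1
All levels: A:0, B:0, C:1, D:1, E:0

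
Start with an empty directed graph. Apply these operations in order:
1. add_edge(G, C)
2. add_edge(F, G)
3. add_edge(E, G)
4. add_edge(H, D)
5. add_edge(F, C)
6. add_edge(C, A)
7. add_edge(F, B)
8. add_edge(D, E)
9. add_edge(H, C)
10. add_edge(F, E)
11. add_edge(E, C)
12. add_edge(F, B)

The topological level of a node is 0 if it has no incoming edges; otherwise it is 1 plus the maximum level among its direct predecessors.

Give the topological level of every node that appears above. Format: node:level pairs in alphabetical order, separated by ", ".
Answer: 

Answer: A:5, B:1, C:4, D:1, E:2, F:0, G:3, H:0

Derivation:
Op 1: add_edge(G, C). Edges now: 1
Op 2: add_edge(F, G). Edges now: 2
Op 3: add_edge(E, G). Edges now: 3
Op 4: add_edge(H, D). Edges now: 4
Op 5: add_edge(F, C). Edges now: 5
Op 6: add_edge(C, A). Edges now: 6
Op 7: add_edge(F, B). Edges now: 7
Op 8: add_edge(D, E). Edges now: 8
Op 9: add_edge(H, C). Edges now: 9
Op 10: add_edge(F, E). Edges now: 10
Op 11: add_edge(E, C). Edges now: 11
Op 12: add_edge(F, B) (duplicate, no change). Edges now: 11
Compute levels (Kahn BFS):
  sources (in-degree 0): F, H
  process F: level=0
    F->B: in-degree(B)=0, level(B)=1, enqueue
    F->C: in-degree(C)=3, level(C)>=1
    F->E: in-degree(E)=1, level(E)>=1
    F->G: in-degree(G)=1, level(G)>=1
  process H: level=0
    H->C: in-degree(C)=2, level(C)>=1
    H->D: in-degree(D)=0, level(D)=1, enqueue
  process B: level=1
  process D: level=1
    D->E: in-degree(E)=0, level(E)=2, enqueue
  process E: level=2
    E->C: in-degree(C)=1, level(C)>=3
    E->G: in-degree(G)=0, level(G)=3, enqueue
  process G: level=3
    G->C: in-degree(C)=0, level(C)=4, enqueue
  process C: level=4
    C->A: in-degree(A)=0, level(A)=5, enqueue
  process A: level=5
All levels: A:5, B:1, C:4, D:1, E:2, F:0, G:3, H:0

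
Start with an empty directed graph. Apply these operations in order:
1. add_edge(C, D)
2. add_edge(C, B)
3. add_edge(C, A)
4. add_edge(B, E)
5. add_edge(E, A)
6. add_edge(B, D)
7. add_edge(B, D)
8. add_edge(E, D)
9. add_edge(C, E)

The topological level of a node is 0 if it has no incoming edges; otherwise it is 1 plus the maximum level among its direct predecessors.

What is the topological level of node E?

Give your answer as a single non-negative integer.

Answer: 2

Derivation:
Op 1: add_edge(C, D). Edges now: 1
Op 2: add_edge(C, B). Edges now: 2
Op 3: add_edge(C, A). Edges now: 3
Op 4: add_edge(B, E). Edges now: 4
Op 5: add_edge(E, A). Edges now: 5
Op 6: add_edge(B, D). Edges now: 6
Op 7: add_edge(B, D) (duplicate, no change). Edges now: 6
Op 8: add_edge(E, D). Edges now: 7
Op 9: add_edge(C, E). Edges now: 8
Compute levels (Kahn BFS):
  sources (in-degree 0): C
  process C: level=0
    C->A: in-degree(A)=1, level(A)>=1
    C->B: in-degree(B)=0, level(B)=1, enqueue
    C->D: in-degree(D)=2, level(D)>=1
    C->E: in-degree(E)=1, level(E)>=1
  process B: level=1
    B->D: in-degree(D)=1, level(D)>=2
    B->E: in-degree(E)=0, level(E)=2, enqueue
  process E: level=2
    E->A: in-degree(A)=0, level(A)=3, enqueue
    E->D: in-degree(D)=0, level(D)=3, enqueue
  process A: level=3
  process D: level=3
All levels: A:3, B:1, C:0, D:3, E:2
level(E) = 2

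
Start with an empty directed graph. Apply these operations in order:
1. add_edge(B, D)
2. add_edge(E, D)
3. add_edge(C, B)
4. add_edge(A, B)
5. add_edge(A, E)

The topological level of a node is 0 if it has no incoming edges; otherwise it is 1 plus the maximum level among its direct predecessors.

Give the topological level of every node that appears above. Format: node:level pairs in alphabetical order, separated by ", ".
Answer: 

Answer: A:0, B:1, C:0, D:2, E:1

Derivation:
Op 1: add_edge(B, D). Edges now: 1
Op 2: add_edge(E, D). Edges now: 2
Op 3: add_edge(C, B). Edges now: 3
Op 4: add_edge(A, B). Edges now: 4
Op 5: add_edge(A, E). Edges now: 5
Compute levels (Kahn BFS):
  sources (in-degree 0): A, C
  process A: level=0
    A->B: in-degree(B)=1, level(B)>=1
    A->E: in-degree(E)=0, level(E)=1, enqueue
  process C: level=0
    C->B: in-degree(B)=0, level(B)=1, enqueue
  process E: level=1
    E->D: in-degree(D)=1, level(D)>=2
  process B: level=1
    B->D: in-degree(D)=0, level(D)=2, enqueue
  process D: level=2
All levels: A:0, B:1, C:0, D:2, E:1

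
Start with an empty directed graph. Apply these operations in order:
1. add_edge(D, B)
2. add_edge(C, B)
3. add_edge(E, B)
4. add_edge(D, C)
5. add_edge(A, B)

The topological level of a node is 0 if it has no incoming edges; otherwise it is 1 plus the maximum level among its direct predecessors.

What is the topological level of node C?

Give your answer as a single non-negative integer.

Op 1: add_edge(D, B). Edges now: 1
Op 2: add_edge(C, B). Edges now: 2
Op 3: add_edge(E, B). Edges now: 3
Op 4: add_edge(D, C). Edges now: 4
Op 5: add_edge(A, B). Edges now: 5
Compute levels (Kahn BFS):
  sources (in-degree 0): A, D, E
  process A: level=0
    A->B: in-degree(B)=3, level(B)>=1
  process D: level=0
    D->B: in-degree(B)=2, level(B)>=1
    D->C: in-degree(C)=0, level(C)=1, enqueue
  process E: level=0
    E->B: in-degree(B)=1, level(B)>=1
  process C: level=1
    C->B: in-degree(B)=0, level(B)=2, enqueue
  process B: level=2
All levels: A:0, B:2, C:1, D:0, E:0
level(C) = 1

Answer: 1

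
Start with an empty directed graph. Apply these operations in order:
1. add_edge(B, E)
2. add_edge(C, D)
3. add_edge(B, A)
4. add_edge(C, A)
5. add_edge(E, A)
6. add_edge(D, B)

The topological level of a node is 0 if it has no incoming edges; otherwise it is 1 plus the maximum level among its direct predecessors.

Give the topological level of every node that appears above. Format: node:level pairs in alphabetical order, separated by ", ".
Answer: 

Op 1: add_edge(B, E). Edges now: 1
Op 2: add_edge(C, D). Edges now: 2
Op 3: add_edge(B, A). Edges now: 3
Op 4: add_edge(C, A). Edges now: 4
Op 5: add_edge(E, A). Edges now: 5
Op 6: add_edge(D, B). Edges now: 6
Compute levels (Kahn BFS):
  sources (in-degree 0): C
  process C: level=0
    C->A: in-degree(A)=2, level(A)>=1
    C->D: in-degree(D)=0, level(D)=1, enqueue
  process D: level=1
    D->B: in-degree(B)=0, level(B)=2, enqueue
  process B: level=2
    B->A: in-degree(A)=1, level(A)>=3
    B->E: in-degree(E)=0, level(E)=3, enqueue
  process E: level=3
    E->A: in-degree(A)=0, level(A)=4, enqueue
  process A: level=4
All levels: A:4, B:2, C:0, D:1, E:3

Answer: A:4, B:2, C:0, D:1, E:3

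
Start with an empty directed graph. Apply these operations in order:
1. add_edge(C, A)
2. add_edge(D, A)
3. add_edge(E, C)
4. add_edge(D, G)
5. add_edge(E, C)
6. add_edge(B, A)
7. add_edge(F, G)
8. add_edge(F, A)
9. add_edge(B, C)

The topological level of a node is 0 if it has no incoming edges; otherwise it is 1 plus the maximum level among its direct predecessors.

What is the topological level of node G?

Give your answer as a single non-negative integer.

Answer: 1

Derivation:
Op 1: add_edge(C, A). Edges now: 1
Op 2: add_edge(D, A). Edges now: 2
Op 3: add_edge(E, C). Edges now: 3
Op 4: add_edge(D, G). Edges now: 4
Op 5: add_edge(E, C) (duplicate, no change). Edges now: 4
Op 6: add_edge(B, A). Edges now: 5
Op 7: add_edge(F, G). Edges now: 6
Op 8: add_edge(F, A). Edges now: 7
Op 9: add_edge(B, C). Edges now: 8
Compute levels (Kahn BFS):
  sources (in-degree 0): B, D, E, F
  process B: level=0
    B->A: in-degree(A)=3, level(A)>=1
    B->C: in-degree(C)=1, level(C)>=1
  process D: level=0
    D->A: in-degree(A)=2, level(A)>=1
    D->G: in-degree(G)=1, level(G)>=1
  process E: level=0
    E->C: in-degree(C)=0, level(C)=1, enqueue
  process F: level=0
    F->A: in-degree(A)=1, level(A)>=1
    F->G: in-degree(G)=0, level(G)=1, enqueue
  process C: level=1
    C->A: in-degree(A)=0, level(A)=2, enqueue
  process G: level=1
  process A: level=2
All levels: A:2, B:0, C:1, D:0, E:0, F:0, G:1
level(G) = 1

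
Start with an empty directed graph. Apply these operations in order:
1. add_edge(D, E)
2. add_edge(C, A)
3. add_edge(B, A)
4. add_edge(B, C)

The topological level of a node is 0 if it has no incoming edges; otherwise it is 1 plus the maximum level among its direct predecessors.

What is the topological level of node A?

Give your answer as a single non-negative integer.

Op 1: add_edge(D, E). Edges now: 1
Op 2: add_edge(C, A). Edges now: 2
Op 3: add_edge(B, A). Edges now: 3
Op 4: add_edge(B, C). Edges now: 4
Compute levels (Kahn BFS):
  sources (in-degree 0): B, D
  process B: level=0
    B->A: in-degree(A)=1, level(A)>=1
    B->C: in-degree(C)=0, level(C)=1, enqueue
  process D: level=0
    D->E: in-degree(E)=0, level(E)=1, enqueue
  process C: level=1
    C->A: in-degree(A)=0, level(A)=2, enqueue
  process E: level=1
  process A: level=2
All levels: A:2, B:0, C:1, D:0, E:1
level(A) = 2

Answer: 2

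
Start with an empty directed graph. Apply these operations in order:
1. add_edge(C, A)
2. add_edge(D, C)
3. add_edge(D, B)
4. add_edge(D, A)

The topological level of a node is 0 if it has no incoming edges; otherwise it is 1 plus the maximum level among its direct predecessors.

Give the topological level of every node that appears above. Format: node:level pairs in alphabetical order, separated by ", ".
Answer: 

Answer: A:2, B:1, C:1, D:0

Derivation:
Op 1: add_edge(C, A). Edges now: 1
Op 2: add_edge(D, C). Edges now: 2
Op 3: add_edge(D, B). Edges now: 3
Op 4: add_edge(D, A). Edges now: 4
Compute levels (Kahn BFS):
  sources (in-degree 0): D
  process D: level=0
    D->A: in-degree(A)=1, level(A)>=1
    D->B: in-degree(B)=0, level(B)=1, enqueue
    D->C: in-degree(C)=0, level(C)=1, enqueue
  process B: level=1
  process C: level=1
    C->A: in-degree(A)=0, level(A)=2, enqueue
  process A: level=2
All levels: A:2, B:1, C:1, D:0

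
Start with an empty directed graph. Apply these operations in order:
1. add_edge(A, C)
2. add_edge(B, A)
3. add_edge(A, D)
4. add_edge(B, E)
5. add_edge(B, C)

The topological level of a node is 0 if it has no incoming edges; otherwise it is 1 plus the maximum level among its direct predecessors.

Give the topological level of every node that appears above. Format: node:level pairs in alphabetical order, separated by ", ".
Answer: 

Answer: A:1, B:0, C:2, D:2, E:1

Derivation:
Op 1: add_edge(A, C). Edges now: 1
Op 2: add_edge(B, A). Edges now: 2
Op 3: add_edge(A, D). Edges now: 3
Op 4: add_edge(B, E). Edges now: 4
Op 5: add_edge(B, C). Edges now: 5
Compute levels (Kahn BFS):
  sources (in-degree 0): B
  process B: level=0
    B->A: in-degree(A)=0, level(A)=1, enqueue
    B->C: in-degree(C)=1, level(C)>=1
    B->E: in-degree(E)=0, level(E)=1, enqueue
  process A: level=1
    A->C: in-degree(C)=0, level(C)=2, enqueue
    A->D: in-degree(D)=0, level(D)=2, enqueue
  process E: level=1
  process C: level=2
  process D: level=2
All levels: A:1, B:0, C:2, D:2, E:1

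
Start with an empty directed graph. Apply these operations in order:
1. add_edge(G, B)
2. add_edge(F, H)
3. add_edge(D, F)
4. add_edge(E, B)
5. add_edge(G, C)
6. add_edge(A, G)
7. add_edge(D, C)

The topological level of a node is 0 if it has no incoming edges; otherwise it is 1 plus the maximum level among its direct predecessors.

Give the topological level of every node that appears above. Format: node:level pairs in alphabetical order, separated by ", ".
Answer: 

Answer: A:0, B:2, C:2, D:0, E:0, F:1, G:1, H:2

Derivation:
Op 1: add_edge(G, B). Edges now: 1
Op 2: add_edge(F, H). Edges now: 2
Op 3: add_edge(D, F). Edges now: 3
Op 4: add_edge(E, B). Edges now: 4
Op 5: add_edge(G, C). Edges now: 5
Op 6: add_edge(A, G). Edges now: 6
Op 7: add_edge(D, C). Edges now: 7
Compute levels (Kahn BFS):
  sources (in-degree 0): A, D, E
  process A: level=0
    A->G: in-degree(G)=0, level(G)=1, enqueue
  process D: level=0
    D->C: in-degree(C)=1, level(C)>=1
    D->F: in-degree(F)=0, level(F)=1, enqueue
  process E: level=0
    E->B: in-degree(B)=1, level(B)>=1
  process G: level=1
    G->B: in-degree(B)=0, level(B)=2, enqueue
    G->C: in-degree(C)=0, level(C)=2, enqueue
  process F: level=1
    F->H: in-degree(H)=0, level(H)=2, enqueue
  process B: level=2
  process C: level=2
  process H: level=2
All levels: A:0, B:2, C:2, D:0, E:0, F:1, G:1, H:2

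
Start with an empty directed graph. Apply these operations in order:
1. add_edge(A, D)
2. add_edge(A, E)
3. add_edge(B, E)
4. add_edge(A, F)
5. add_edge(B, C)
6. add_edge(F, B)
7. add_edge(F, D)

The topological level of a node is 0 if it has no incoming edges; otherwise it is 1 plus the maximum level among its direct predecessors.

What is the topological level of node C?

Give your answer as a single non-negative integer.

Answer: 3

Derivation:
Op 1: add_edge(A, D). Edges now: 1
Op 2: add_edge(A, E). Edges now: 2
Op 3: add_edge(B, E). Edges now: 3
Op 4: add_edge(A, F). Edges now: 4
Op 5: add_edge(B, C). Edges now: 5
Op 6: add_edge(F, B). Edges now: 6
Op 7: add_edge(F, D). Edges now: 7
Compute levels (Kahn BFS):
  sources (in-degree 0): A
  process A: level=0
    A->D: in-degree(D)=1, level(D)>=1
    A->E: in-degree(E)=1, level(E)>=1
    A->F: in-degree(F)=0, level(F)=1, enqueue
  process F: level=1
    F->B: in-degree(B)=0, level(B)=2, enqueue
    F->D: in-degree(D)=0, level(D)=2, enqueue
  process B: level=2
    B->C: in-degree(C)=0, level(C)=3, enqueue
    B->E: in-degree(E)=0, level(E)=3, enqueue
  process D: level=2
  process C: level=3
  process E: level=3
All levels: A:0, B:2, C:3, D:2, E:3, F:1
level(C) = 3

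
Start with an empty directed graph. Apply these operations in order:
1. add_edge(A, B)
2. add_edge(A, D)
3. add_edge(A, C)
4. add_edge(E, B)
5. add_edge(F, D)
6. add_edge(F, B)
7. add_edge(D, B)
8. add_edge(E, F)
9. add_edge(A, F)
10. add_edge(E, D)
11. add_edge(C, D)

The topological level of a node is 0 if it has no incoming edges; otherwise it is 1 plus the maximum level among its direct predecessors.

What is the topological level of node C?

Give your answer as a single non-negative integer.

Answer: 1

Derivation:
Op 1: add_edge(A, B). Edges now: 1
Op 2: add_edge(A, D). Edges now: 2
Op 3: add_edge(A, C). Edges now: 3
Op 4: add_edge(E, B). Edges now: 4
Op 5: add_edge(F, D). Edges now: 5
Op 6: add_edge(F, B). Edges now: 6
Op 7: add_edge(D, B). Edges now: 7
Op 8: add_edge(E, F). Edges now: 8
Op 9: add_edge(A, F). Edges now: 9
Op 10: add_edge(E, D). Edges now: 10
Op 11: add_edge(C, D). Edges now: 11
Compute levels (Kahn BFS):
  sources (in-degree 0): A, E
  process A: level=0
    A->B: in-degree(B)=3, level(B)>=1
    A->C: in-degree(C)=0, level(C)=1, enqueue
    A->D: in-degree(D)=3, level(D)>=1
    A->F: in-degree(F)=1, level(F)>=1
  process E: level=0
    E->B: in-degree(B)=2, level(B)>=1
    E->D: in-degree(D)=2, level(D)>=1
    E->F: in-degree(F)=0, level(F)=1, enqueue
  process C: level=1
    C->D: in-degree(D)=1, level(D)>=2
  process F: level=1
    F->B: in-degree(B)=1, level(B)>=2
    F->D: in-degree(D)=0, level(D)=2, enqueue
  process D: level=2
    D->B: in-degree(B)=0, level(B)=3, enqueue
  process B: level=3
All levels: A:0, B:3, C:1, D:2, E:0, F:1
level(C) = 1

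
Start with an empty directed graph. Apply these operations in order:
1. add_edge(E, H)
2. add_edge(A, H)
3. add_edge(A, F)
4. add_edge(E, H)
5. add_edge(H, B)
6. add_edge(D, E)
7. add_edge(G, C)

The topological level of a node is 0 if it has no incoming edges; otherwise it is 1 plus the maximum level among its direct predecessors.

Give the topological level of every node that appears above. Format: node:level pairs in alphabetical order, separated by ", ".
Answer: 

Op 1: add_edge(E, H). Edges now: 1
Op 2: add_edge(A, H). Edges now: 2
Op 3: add_edge(A, F). Edges now: 3
Op 4: add_edge(E, H) (duplicate, no change). Edges now: 3
Op 5: add_edge(H, B). Edges now: 4
Op 6: add_edge(D, E). Edges now: 5
Op 7: add_edge(G, C). Edges now: 6
Compute levels (Kahn BFS):
  sources (in-degree 0): A, D, G
  process A: level=0
    A->F: in-degree(F)=0, level(F)=1, enqueue
    A->H: in-degree(H)=1, level(H)>=1
  process D: level=0
    D->E: in-degree(E)=0, level(E)=1, enqueue
  process G: level=0
    G->C: in-degree(C)=0, level(C)=1, enqueue
  process F: level=1
  process E: level=1
    E->H: in-degree(H)=0, level(H)=2, enqueue
  process C: level=1
  process H: level=2
    H->B: in-degree(B)=0, level(B)=3, enqueue
  process B: level=3
All levels: A:0, B:3, C:1, D:0, E:1, F:1, G:0, H:2

Answer: A:0, B:3, C:1, D:0, E:1, F:1, G:0, H:2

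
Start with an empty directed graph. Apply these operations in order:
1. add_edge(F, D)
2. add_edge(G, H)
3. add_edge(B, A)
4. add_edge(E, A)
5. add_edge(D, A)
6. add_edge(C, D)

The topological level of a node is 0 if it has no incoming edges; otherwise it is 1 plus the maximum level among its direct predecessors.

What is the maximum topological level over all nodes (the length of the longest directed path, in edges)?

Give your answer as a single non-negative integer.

Op 1: add_edge(F, D). Edges now: 1
Op 2: add_edge(G, H). Edges now: 2
Op 3: add_edge(B, A). Edges now: 3
Op 4: add_edge(E, A). Edges now: 4
Op 5: add_edge(D, A). Edges now: 5
Op 6: add_edge(C, D). Edges now: 6
Compute levels (Kahn BFS):
  sources (in-degree 0): B, C, E, F, G
  process B: level=0
    B->A: in-degree(A)=2, level(A)>=1
  process C: level=0
    C->D: in-degree(D)=1, level(D)>=1
  process E: level=0
    E->A: in-degree(A)=1, level(A)>=1
  process F: level=0
    F->D: in-degree(D)=0, level(D)=1, enqueue
  process G: level=0
    G->H: in-degree(H)=0, level(H)=1, enqueue
  process D: level=1
    D->A: in-degree(A)=0, level(A)=2, enqueue
  process H: level=1
  process A: level=2
All levels: A:2, B:0, C:0, D:1, E:0, F:0, G:0, H:1
max level = 2

Answer: 2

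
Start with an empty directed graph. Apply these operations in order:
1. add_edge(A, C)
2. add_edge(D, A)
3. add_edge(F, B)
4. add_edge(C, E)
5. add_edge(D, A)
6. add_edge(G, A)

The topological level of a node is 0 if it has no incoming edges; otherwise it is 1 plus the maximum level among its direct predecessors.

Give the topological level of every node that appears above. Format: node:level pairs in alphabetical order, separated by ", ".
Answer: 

Op 1: add_edge(A, C). Edges now: 1
Op 2: add_edge(D, A). Edges now: 2
Op 3: add_edge(F, B). Edges now: 3
Op 4: add_edge(C, E). Edges now: 4
Op 5: add_edge(D, A) (duplicate, no change). Edges now: 4
Op 6: add_edge(G, A). Edges now: 5
Compute levels (Kahn BFS):
  sources (in-degree 0): D, F, G
  process D: level=0
    D->A: in-degree(A)=1, level(A)>=1
  process F: level=0
    F->B: in-degree(B)=0, level(B)=1, enqueue
  process G: level=0
    G->A: in-degree(A)=0, level(A)=1, enqueue
  process B: level=1
  process A: level=1
    A->C: in-degree(C)=0, level(C)=2, enqueue
  process C: level=2
    C->E: in-degree(E)=0, level(E)=3, enqueue
  process E: level=3
All levels: A:1, B:1, C:2, D:0, E:3, F:0, G:0

Answer: A:1, B:1, C:2, D:0, E:3, F:0, G:0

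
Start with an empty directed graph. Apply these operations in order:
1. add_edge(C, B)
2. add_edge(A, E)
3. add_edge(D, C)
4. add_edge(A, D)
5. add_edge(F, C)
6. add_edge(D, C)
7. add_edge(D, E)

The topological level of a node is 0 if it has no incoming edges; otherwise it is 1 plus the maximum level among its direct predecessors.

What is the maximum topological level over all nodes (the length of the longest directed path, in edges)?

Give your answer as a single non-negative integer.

Op 1: add_edge(C, B). Edges now: 1
Op 2: add_edge(A, E). Edges now: 2
Op 3: add_edge(D, C). Edges now: 3
Op 4: add_edge(A, D). Edges now: 4
Op 5: add_edge(F, C). Edges now: 5
Op 6: add_edge(D, C) (duplicate, no change). Edges now: 5
Op 7: add_edge(D, E). Edges now: 6
Compute levels (Kahn BFS):
  sources (in-degree 0): A, F
  process A: level=0
    A->D: in-degree(D)=0, level(D)=1, enqueue
    A->E: in-degree(E)=1, level(E)>=1
  process F: level=0
    F->C: in-degree(C)=1, level(C)>=1
  process D: level=1
    D->C: in-degree(C)=0, level(C)=2, enqueue
    D->E: in-degree(E)=0, level(E)=2, enqueue
  process C: level=2
    C->B: in-degree(B)=0, level(B)=3, enqueue
  process E: level=2
  process B: level=3
All levels: A:0, B:3, C:2, D:1, E:2, F:0
max level = 3

Answer: 3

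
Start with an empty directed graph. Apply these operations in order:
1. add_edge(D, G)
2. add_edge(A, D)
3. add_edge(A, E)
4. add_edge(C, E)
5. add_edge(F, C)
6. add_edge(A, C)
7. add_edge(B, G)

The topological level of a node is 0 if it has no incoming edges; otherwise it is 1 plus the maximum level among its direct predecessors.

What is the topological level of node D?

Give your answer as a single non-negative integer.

Op 1: add_edge(D, G). Edges now: 1
Op 2: add_edge(A, D). Edges now: 2
Op 3: add_edge(A, E). Edges now: 3
Op 4: add_edge(C, E). Edges now: 4
Op 5: add_edge(F, C). Edges now: 5
Op 6: add_edge(A, C). Edges now: 6
Op 7: add_edge(B, G). Edges now: 7
Compute levels (Kahn BFS):
  sources (in-degree 0): A, B, F
  process A: level=0
    A->C: in-degree(C)=1, level(C)>=1
    A->D: in-degree(D)=0, level(D)=1, enqueue
    A->E: in-degree(E)=1, level(E)>=1
  process B: level=0
    B->G: in-degree(G)=1, level(G)>=1
  process F: level=0
    F->C: in-degree(C)=0, level(C)=1, enqueue
  process D: level=1
    D->G: in-degree(G)=0, level(G)=2, enqueue
  process C: level=1
    C->E: in-degree(E)=0, level(E)=2, enqueue
  process G: level=2
  process E: level=2
All levels: A:0, B:0, C:1, D:1, E:2, F:0, G:2
level(D) = 1

Answer: 1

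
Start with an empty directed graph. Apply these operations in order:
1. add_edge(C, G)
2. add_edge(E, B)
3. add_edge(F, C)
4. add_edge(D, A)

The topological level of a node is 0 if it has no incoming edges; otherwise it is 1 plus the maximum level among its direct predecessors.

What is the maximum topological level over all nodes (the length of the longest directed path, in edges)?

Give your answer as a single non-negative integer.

Answer: 2

Derivation:
Op 1: add_edge(C, G). Edges now: 1
Op 2: add_edge(E, B). Edges now: 2
Op 3: add_edge(F, C). Edges now: 3
Op 4: add_edge(D, A). Edges now: 4
Compute levels (Kahn BFS):
  sources (in-degree 0): D, E, F
  process D: level=0
    D->A: in-degree(A)=0, level(A)=1, enqueue
  process E: level=0
    E->B: in-degree(B)=0, level(B)=1, enqueue
  process F: level=0
    F->C: in-degree(C)=0, level(C)=1, enqueue
  process A: level=1
  process B: level=1
  process C: level=1
    C->G: in-degree(G)=0, level(G)=2, enqueue
  process G: level=2
All levels: A:1, B:1, C:1, D:0, E:0, F:0, G:2
max level = 2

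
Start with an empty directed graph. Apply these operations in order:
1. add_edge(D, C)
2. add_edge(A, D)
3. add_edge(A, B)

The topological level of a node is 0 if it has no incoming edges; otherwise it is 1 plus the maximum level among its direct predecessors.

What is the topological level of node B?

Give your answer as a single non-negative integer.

Op 1: add_edge(D, C). Edges now: 1
Op 2: add_edge(A, D). Edges now: 2
Op 3: add_edge(A, B). Edges now: 3
Compute levels (Kahn BFS):
  sources (in-degree 0): A
  process A: level=0
    A->B: in-degree(B)=0, level(B)=1, enqueue
    A->D: in-degree(D)=0, level(D)=1, enqueue
  process B: level=1
  process D: level=1
    D->C: in-degree(C)=0, level(C)=2, enqueue
  process C: level=2
All levels: A:0, B:1, C:2, D:1
level(B) = 1

Answer: 1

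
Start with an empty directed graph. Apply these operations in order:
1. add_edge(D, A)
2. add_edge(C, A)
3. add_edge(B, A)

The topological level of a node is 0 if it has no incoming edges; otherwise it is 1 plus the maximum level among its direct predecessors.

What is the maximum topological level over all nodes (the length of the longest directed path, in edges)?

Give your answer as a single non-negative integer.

Op 1: add_edge(D, A). Edges now: 1
Op 2: add_edge(C, A). Edges now: 2
Op 3: add_edge(B, A). Edges now: 3
Compute levels (Kahn BFS):
  sources (in-degree 0): B, C, D
  process B: level=0
    B->A: in-degree(A)=2, level(A)>=1
  process C: level=0
    C->A: in-degree(A)=1, level(A)>=1
  process D: level=0
    D->A: in-degree(A)=0, level(A)=1, enqueue
  process A: level=1
All levels: A:1, B:0, C:0, D:0
max level = 1

Answer: 1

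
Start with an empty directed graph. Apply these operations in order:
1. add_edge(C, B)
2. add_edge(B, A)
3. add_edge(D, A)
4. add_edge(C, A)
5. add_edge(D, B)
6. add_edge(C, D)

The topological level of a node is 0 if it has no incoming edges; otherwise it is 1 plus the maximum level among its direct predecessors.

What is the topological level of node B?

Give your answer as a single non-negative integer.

Answer: 2

Derivation:
Op 1: add_edge(C, B). Edges now: 1
Op 2: add_edge(B, A). Edges now: 2
Op 3: add_edge(D, A). Edges now: 3
Op 4: add_edge(C, A). Edges now: 4
Op 5: add_edge(D, B). Edges now: 5
Op 6: add_edge(C, D). Edges now: 6
Compute levels (Kahn BFS):
  sources (in-degree 0): C
  process C: level=0
    C->A: in-degree(A)=2, level(A)>=1
    C->B: in-degree(B)=1, level(B)>=1
    C->D: in-degree(D)=0, level(D)=1, enqueue
  process D: level=1
    D->A: in-degree(A)=1, level(A)>=2
    D->B: in-degree(B)=0, level(B)=2, enqueue
  process B: level=2
    B->A: in-degree(A)=0, level(A)=3, enqueue
  process A: level=3
All levels: A:3, B:2, C:0, D:1
level(B) = 2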